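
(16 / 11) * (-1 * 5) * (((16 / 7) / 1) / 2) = -640 / 77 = -8.31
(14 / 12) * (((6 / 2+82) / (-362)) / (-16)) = 595 / 34752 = 0.02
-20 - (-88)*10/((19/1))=500/19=26.32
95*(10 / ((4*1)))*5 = 2375 / 2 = 1187.50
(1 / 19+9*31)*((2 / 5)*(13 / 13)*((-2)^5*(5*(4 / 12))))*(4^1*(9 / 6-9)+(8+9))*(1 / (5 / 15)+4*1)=30878848 / 57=541734.18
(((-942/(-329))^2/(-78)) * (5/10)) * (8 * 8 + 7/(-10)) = -46808451/14071330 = -3.33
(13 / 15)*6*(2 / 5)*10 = 104 / 5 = 20.80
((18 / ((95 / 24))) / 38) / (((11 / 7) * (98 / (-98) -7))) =-189 / 19855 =-0.01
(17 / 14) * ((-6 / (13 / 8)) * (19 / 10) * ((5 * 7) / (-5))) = 3876 / 65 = 59.63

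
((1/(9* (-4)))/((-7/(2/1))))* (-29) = -29/126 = -0.23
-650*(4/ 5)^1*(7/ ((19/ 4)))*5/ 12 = -18200/ 57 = -319.30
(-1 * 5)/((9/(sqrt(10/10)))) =-0.56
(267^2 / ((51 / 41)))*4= 3897132 / 17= 229243.06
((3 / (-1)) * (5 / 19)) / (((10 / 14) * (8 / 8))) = -21 / 19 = -1.11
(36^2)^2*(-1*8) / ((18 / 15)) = -11197440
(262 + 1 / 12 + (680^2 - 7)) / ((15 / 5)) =5551861 / 36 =154218.36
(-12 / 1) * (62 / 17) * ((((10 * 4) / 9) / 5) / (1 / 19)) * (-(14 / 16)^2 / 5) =28861 / 255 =113.18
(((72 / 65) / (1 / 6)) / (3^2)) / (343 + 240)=0.00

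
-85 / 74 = -1.15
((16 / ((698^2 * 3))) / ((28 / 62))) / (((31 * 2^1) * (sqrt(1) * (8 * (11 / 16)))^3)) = 8 / 3404459751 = 0.00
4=4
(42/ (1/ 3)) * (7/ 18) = 49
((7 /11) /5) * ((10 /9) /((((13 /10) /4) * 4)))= 140 /1287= 0.11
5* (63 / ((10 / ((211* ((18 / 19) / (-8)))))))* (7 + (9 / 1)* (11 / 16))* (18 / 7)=-32455809 / 1216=-26690.63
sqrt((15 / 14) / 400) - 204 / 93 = -68 / 31+ sqrt(210) / 280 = -2.14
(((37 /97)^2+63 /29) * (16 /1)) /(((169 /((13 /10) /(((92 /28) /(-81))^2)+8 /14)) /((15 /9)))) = 148132399715296 /512274971481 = 289.17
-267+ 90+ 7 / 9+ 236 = 538 / 9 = 59.78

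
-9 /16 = -0.56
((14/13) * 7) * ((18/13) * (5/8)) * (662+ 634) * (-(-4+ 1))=4286520/169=25364.02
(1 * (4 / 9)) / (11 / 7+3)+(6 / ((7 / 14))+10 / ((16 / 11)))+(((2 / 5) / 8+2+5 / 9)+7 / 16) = 15851 / 720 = 22.02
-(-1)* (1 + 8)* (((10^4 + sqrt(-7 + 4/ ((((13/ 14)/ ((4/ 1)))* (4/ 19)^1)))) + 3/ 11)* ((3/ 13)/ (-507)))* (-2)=18* sqrt(12649)/ 28561 + 1980054/ 24167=82.00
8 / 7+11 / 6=125 / 42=2.98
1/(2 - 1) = 1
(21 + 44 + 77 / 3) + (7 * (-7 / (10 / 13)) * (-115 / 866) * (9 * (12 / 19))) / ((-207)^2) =90.67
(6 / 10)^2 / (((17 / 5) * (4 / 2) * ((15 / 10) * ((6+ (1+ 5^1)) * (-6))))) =-1 / 2040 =-0.00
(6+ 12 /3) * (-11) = -110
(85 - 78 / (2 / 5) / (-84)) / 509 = 2445 / 14252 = 0.17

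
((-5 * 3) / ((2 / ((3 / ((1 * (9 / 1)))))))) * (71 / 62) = -355 / 124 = -2.86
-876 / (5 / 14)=-12264 / 5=-2452.80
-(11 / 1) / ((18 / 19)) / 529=-209 / 9522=-0.02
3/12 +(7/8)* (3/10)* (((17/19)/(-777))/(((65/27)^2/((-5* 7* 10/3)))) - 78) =-48042973/2376140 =-20.22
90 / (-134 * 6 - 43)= -90 / 847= -0.11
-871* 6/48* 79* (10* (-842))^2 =-609788798450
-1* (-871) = 871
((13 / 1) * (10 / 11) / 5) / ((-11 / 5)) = -130 / 121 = -1.07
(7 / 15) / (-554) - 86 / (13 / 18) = -12863971 / 108030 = -119.08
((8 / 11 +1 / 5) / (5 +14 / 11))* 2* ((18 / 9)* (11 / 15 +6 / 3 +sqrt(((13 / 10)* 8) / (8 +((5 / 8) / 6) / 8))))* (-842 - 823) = -309468 / 115 - 21312* sqrt(1200030) / 20815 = -3812.64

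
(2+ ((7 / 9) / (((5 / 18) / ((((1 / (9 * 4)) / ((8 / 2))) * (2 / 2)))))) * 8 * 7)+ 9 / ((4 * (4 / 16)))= 544 / 45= 12.09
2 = 2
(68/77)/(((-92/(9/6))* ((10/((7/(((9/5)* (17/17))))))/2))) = -17/1518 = -0.01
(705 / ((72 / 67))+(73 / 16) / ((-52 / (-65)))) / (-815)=-25411 / 31296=-0.81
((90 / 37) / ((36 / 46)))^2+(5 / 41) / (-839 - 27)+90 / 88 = 11423993675 / 1069369708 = 10.68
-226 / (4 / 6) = -339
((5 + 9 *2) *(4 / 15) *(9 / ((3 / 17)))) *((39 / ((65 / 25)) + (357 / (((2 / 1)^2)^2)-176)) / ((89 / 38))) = -18522.42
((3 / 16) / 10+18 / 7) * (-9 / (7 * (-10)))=26109 / 78400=0.33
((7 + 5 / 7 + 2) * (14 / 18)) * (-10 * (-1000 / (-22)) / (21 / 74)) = -25160000 / 2079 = -12101.97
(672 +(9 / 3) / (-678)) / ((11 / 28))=1710.53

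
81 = 81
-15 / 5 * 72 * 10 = -2160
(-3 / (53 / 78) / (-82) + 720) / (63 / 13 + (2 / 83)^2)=140127778089 / 943210207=148.56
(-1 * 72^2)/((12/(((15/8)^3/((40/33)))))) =-601425/256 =-2349.32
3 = 3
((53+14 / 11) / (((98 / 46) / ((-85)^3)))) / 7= -8432550375 / 3773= -2234972.27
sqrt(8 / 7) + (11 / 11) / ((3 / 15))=2 * sqrt(14) / 7 + 5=6.07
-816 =-816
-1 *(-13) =13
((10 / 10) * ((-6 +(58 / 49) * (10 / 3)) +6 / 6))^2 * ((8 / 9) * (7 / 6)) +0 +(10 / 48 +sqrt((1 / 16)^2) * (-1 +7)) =578881 / 333396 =1.74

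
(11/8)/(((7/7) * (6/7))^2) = 539/288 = 1.87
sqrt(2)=1.41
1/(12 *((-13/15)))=-5/52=-0.10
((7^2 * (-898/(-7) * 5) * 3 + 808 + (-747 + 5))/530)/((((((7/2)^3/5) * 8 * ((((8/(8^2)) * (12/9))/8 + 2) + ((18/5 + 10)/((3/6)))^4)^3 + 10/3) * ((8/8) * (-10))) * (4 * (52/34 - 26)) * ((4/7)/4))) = 118424151562500000/1046426585213038586661508831172080439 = 0.00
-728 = -728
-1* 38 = -38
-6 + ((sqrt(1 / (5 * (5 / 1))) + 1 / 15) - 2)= -7.73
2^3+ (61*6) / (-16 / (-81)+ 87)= 86150 / 7063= 12.20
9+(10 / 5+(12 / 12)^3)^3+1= 37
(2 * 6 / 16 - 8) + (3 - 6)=-41 / 4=-10.25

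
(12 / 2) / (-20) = -3 / 10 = -0.30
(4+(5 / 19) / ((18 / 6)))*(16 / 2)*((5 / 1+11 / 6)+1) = 43804 / 171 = 256.16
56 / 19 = 2.95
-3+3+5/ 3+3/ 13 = 74/ 39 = 1.90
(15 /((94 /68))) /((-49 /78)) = -39780 /2303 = -17.27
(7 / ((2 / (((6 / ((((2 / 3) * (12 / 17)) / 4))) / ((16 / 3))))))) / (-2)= -1071 / 64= -16.73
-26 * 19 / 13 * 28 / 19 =-56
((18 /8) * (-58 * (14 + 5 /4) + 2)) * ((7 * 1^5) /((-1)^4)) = -111195 /8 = -13899.38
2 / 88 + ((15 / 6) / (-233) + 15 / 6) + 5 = 77013 / 10252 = 7.51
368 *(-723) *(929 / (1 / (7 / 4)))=-432553548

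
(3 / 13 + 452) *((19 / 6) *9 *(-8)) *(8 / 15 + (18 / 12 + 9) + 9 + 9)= -2993586.80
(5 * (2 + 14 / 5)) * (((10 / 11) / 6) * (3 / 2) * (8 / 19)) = 480 / 209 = 2.30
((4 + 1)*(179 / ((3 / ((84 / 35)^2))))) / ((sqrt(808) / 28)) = 60144*sqrt(202) / 505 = 1692.69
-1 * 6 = -6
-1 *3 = -3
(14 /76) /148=7 /5624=0.00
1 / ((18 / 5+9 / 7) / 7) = 245 / 171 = 1.43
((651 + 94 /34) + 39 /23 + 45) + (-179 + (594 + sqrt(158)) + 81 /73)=sqrt(158) + 31870256 /28543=1129.14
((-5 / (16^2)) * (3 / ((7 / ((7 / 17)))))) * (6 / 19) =-45 / 41344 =-0.00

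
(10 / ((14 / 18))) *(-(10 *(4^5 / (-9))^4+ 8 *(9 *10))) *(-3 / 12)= 27487802504200 / 5103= 5386596610.66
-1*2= -2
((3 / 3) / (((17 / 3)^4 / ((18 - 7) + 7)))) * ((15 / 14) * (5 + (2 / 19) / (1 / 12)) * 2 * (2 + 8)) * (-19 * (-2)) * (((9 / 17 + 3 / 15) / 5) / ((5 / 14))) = 36.37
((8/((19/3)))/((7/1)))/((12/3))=6/133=0.05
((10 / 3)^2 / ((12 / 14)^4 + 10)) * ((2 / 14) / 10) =1715 / 113877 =0.02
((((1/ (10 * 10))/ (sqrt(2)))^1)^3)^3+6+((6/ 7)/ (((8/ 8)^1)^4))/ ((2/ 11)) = sqrt(2)/ 32000000000000000000+75/ 7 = 10.71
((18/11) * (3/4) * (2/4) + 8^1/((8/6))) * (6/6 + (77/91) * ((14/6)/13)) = 14162/1859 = 7.62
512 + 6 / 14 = 512.43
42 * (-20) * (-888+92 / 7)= 734880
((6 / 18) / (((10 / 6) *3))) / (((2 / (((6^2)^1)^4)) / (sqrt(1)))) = 279936 / 5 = 55987.20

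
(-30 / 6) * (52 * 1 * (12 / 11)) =-283.64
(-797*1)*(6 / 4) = -2391 / 2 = -1195.50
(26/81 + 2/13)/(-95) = -100/20007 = -0.00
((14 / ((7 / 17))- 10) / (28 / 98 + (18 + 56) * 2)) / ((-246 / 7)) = -98 / 21279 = -0.00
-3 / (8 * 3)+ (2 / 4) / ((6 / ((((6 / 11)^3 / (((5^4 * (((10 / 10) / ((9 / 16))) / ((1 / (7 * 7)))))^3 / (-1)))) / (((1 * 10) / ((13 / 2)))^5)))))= -31318163800000002436053373 / 250545310400000000000000000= -0.13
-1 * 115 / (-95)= 1.21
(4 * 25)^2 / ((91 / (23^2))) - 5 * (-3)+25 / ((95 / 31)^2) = 1910270216 / 32851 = 58149.53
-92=-92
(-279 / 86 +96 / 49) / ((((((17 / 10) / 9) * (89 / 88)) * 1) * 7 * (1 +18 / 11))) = -235877400 / 647141873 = -0.36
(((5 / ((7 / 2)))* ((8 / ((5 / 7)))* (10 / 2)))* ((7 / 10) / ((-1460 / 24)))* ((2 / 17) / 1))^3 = -303464448 / 238905065125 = -0.00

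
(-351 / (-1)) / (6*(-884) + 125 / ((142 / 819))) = -0.08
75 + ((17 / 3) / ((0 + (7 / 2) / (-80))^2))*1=446225 / 147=3035.54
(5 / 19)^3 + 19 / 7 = 131196 / 48013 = 2.73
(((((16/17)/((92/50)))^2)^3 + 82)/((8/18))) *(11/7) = 14506894303482980619/50025170792993774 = 289.99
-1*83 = -83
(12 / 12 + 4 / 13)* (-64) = -1088 / 13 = -83.69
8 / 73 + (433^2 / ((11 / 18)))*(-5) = -1231802642 / 803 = -1534000.80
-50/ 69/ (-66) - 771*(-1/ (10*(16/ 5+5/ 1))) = 1757617/ 186714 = 9.41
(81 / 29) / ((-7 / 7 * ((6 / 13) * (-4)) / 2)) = 351 / 116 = 3.03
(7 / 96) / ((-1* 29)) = -7 / 2784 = -0.00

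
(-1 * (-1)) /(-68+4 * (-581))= -1 /2392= -0.00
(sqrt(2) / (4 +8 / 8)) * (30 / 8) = 3 * sqrt(2) / 4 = 1.06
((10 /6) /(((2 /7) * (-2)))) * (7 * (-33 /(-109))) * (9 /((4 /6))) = -72765 /872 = -83.45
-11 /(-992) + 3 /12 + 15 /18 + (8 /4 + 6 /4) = 13673 /2976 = 4.59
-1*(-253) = 253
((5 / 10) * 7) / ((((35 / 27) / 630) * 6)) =567 / 2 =283.50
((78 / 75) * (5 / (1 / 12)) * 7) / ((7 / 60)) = 3744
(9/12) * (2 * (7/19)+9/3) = 2.80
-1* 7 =-7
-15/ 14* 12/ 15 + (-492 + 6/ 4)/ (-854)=-69/ 244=-0.28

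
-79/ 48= -1.65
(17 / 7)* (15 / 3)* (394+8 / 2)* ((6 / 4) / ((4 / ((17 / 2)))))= 862665 / 56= 15404.73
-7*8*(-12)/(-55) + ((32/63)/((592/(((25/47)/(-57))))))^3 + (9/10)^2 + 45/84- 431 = -59184038023925332186706363/133939184657565606961950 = -441.87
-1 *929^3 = -801765089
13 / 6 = 2.17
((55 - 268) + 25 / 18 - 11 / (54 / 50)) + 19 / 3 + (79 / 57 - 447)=-661.08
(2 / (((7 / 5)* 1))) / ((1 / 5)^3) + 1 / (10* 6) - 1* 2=74167 / 420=176.59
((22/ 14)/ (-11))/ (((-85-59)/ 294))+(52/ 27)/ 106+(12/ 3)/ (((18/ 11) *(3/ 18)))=171451/ 11448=14.98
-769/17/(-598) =769/10166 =0.08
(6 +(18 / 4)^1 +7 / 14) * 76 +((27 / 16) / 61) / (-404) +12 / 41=13519894445 / 16166464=836.29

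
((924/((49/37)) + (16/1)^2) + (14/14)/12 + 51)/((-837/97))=-8187091/70308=-116.45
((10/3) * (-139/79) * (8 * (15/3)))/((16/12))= -13900/79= -175.95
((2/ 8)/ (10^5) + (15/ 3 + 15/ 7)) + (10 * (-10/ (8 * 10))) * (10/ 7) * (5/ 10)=2500001/ 400000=6.25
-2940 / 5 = -588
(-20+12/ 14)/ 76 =-0.25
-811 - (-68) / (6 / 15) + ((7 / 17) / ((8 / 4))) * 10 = -10862 / 17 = -638.94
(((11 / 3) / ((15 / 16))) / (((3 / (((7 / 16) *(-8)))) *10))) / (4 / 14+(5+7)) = -0.04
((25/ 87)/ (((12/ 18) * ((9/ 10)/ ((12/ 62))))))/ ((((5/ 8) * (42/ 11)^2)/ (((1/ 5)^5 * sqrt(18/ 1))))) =484 * sqrt(2)/ 49557375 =0.00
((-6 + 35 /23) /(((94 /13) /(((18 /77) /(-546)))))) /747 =0.00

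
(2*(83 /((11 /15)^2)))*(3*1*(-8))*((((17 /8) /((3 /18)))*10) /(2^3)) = -14286375 /121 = -118069.21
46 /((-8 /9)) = -51.75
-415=-415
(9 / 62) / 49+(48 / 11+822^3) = 18560766649587 / 33418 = 555412252.37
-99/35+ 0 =-99/35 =-2.83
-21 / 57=-7 / 19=-0.37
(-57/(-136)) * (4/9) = 19/102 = 0.19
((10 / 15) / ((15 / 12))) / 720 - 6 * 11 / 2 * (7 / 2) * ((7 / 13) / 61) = -545341 / 535275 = -1.02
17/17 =1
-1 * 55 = -55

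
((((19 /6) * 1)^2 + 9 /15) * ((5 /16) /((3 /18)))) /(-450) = -1913 /43200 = -0.04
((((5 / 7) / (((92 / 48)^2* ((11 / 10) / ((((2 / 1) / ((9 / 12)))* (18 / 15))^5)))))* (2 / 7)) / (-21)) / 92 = -50331648 / 5738261375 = -0.01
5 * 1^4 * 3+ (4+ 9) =28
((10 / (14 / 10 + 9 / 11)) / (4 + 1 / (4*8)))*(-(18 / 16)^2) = -7425 / 5246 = -1.42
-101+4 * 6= -77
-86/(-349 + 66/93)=2666/10797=0.25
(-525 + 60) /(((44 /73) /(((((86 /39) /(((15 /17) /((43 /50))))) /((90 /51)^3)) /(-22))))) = 349475834527 /25482600000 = 13.71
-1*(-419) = 419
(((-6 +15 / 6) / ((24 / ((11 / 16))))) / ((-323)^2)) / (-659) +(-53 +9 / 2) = -2560904704051 / 52802158848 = -48.50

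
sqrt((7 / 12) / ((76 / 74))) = 0.75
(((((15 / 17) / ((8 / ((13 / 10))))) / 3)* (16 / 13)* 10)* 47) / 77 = 470 / 1309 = 0.36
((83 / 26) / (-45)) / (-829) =83 / 969930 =0.00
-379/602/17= -0.04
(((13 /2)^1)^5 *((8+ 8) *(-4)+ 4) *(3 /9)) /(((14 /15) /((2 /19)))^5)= -1409753109375 /332926367144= -4.23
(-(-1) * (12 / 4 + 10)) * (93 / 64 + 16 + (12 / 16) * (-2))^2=13551733 / 4096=3308.53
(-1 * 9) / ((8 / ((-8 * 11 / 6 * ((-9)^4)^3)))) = 9320174703873 / 2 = 4660087351936.50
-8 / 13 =-0.62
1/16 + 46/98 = 417/784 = 0.53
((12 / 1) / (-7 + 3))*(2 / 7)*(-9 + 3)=36 / 7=5.14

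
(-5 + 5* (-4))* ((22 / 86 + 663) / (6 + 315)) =-713000 / 13803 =-51.66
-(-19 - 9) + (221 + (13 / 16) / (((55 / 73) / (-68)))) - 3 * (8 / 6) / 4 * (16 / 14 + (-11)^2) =82429 / 1540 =53.53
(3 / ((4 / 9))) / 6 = 9 / 8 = 1.12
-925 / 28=-33.04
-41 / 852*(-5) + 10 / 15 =773 / 852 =0.91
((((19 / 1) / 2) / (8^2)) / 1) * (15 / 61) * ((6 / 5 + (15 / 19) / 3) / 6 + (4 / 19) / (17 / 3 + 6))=1045 / 109312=0.01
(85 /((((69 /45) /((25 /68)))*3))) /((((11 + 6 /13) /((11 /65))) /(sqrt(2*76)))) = 1375*sqrt(38) /6854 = 1.24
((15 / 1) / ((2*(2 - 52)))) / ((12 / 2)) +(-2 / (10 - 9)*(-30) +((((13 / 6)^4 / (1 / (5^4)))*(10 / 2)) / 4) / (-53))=-363874369 / 1373760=-264.87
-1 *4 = -4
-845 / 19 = -44.47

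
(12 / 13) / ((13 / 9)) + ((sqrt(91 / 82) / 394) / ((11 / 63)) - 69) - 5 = -12398 / 169 + 63*sqrt(7462) / 355388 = -73.35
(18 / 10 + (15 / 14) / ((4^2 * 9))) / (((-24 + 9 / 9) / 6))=-6073 / 12880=-0.47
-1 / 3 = -0.33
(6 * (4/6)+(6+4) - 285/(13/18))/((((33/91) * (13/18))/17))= -3532872/143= -24705.40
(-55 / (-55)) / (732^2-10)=1 / 535814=0.00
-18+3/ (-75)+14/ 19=-8219/ 475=-17.30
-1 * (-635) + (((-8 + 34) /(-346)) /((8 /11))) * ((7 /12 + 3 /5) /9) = 474563447 /747360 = 634.99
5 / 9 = 0.56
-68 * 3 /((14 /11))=-1122 /7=-160.29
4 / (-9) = -4 / 9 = -0.44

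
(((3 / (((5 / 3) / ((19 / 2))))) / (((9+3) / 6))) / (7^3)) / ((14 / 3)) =513 / 96040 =0.01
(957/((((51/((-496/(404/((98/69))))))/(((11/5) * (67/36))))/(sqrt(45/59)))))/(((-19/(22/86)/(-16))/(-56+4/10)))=34946477296192 * sqrt(295)/428306551425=1401.39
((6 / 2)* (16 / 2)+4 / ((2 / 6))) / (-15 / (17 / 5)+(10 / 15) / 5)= -9180 / 1091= -8.41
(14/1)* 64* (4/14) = 256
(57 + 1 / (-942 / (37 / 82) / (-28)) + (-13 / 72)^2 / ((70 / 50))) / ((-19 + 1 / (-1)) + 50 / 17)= -3.34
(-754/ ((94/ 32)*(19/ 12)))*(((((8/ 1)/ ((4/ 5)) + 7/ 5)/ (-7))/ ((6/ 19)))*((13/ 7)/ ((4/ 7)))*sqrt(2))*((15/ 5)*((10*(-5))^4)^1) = 16761420000000*sqrt(2)/ 329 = 72049323673.65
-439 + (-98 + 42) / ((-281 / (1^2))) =-123303 / 281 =-438.80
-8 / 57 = -0.14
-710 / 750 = -71 / 75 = -0.95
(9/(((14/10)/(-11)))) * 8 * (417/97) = -1651320/679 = -2431.99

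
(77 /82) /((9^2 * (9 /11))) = 847 /59778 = 0.01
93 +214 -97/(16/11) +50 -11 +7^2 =5253/16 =328.31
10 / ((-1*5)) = -2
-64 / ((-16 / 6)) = 24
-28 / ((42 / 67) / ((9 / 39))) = -134 / 13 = -10.31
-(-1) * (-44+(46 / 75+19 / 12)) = -12541 / 300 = -41.80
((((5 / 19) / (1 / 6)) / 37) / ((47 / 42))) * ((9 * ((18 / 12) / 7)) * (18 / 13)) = 43740 / 429533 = 0.10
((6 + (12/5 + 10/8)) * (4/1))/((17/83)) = 16019/85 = 188.46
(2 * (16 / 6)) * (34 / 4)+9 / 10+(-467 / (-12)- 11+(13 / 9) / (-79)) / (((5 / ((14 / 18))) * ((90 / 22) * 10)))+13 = 3417416311 / 57591000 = 59.34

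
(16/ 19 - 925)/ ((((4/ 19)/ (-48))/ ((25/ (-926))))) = -2633850/ 463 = -5688.66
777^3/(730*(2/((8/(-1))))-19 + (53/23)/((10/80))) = -2562460.74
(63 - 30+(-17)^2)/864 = 161/432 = 0.37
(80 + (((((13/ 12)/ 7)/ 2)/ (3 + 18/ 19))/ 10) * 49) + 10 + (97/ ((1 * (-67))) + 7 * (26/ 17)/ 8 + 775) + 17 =18082487831/ 20502000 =881.99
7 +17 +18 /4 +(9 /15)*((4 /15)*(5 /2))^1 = 289 /10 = 28.90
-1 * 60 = -60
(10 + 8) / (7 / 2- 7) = -36 / 7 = -5.14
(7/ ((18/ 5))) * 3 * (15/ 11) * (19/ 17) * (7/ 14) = 3325/ 748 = 4.45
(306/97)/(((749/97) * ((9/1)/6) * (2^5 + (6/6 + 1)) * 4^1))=3/1498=0.00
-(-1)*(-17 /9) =-17 /9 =-1.89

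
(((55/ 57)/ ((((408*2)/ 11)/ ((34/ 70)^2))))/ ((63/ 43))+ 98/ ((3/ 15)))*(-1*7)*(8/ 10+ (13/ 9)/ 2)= -2834922758587/ 542959200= -5221.24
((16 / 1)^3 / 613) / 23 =0.29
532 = 532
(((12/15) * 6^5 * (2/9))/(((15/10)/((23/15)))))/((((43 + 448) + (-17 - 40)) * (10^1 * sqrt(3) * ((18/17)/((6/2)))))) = 25024 * sqrt(3)/81375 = 0.53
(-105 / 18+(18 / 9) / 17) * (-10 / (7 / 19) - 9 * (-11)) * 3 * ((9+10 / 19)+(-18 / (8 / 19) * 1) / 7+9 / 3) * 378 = -27039024045 / 9044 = -2989719.60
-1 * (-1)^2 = -1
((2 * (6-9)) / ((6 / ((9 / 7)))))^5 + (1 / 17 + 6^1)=727288 / 285719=2.55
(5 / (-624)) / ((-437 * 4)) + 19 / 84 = 1727059 / 7635264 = 0.23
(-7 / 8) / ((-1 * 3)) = 7 / 24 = 0.29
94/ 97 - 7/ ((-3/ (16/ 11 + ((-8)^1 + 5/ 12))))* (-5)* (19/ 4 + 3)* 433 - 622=36771587605/ 153648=239323.57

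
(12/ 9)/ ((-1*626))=-2/ 939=-0.00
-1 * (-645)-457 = 188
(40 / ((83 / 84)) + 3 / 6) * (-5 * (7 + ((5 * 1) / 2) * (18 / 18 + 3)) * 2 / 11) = -578255 / 913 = -633.36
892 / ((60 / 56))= 12488 / 15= 832.53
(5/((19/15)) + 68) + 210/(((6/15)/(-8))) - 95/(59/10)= -4645597/1121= -4144.15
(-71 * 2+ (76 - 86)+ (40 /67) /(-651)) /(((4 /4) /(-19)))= 125966656 /43617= 2888.02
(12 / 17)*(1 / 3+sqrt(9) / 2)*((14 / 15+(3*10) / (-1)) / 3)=-9592 / 765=-12.54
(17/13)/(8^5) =17/425984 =0.00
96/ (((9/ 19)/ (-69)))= -13984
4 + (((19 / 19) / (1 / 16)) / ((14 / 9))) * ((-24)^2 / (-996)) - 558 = -325330 / 581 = -559.95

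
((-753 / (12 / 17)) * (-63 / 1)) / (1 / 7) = 1881747 / 4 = 470436.75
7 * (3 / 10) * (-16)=-168 / 5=-33.60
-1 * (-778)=778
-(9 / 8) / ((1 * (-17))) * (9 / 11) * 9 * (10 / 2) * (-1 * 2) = -3645 / 748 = -4.87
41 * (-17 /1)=-697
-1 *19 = -19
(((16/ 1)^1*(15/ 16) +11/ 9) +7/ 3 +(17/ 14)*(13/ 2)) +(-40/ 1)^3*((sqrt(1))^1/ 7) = -2297335/ 252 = -9116.41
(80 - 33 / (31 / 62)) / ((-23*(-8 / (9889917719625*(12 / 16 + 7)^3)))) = 2062413771497438625 / 5888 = 350274078039646.51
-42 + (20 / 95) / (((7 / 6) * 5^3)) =-42.00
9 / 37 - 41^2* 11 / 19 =-683996 / 703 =-972.97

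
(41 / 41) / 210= 1 / 210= 0.00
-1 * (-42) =42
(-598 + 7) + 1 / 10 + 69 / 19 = -111581 / 190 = -587.27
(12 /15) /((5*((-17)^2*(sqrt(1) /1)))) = 4 /7225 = 0.00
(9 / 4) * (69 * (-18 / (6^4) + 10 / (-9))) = -5589 / 32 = -174.66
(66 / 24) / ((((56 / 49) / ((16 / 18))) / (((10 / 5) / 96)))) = 77 / 1728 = 0.04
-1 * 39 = -39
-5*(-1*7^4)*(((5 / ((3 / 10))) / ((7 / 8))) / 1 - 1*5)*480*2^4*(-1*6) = -7771008000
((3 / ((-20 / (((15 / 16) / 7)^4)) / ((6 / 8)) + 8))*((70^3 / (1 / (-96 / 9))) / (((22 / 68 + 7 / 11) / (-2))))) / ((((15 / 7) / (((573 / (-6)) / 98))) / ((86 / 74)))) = 609571323900000 / 4179808060651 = 145.84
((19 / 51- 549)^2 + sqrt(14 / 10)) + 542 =sqrt(35) / 5 + 784290142 / 2601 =301535.26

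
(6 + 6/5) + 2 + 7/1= 81/5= 16.20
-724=-724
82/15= 5.47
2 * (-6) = -12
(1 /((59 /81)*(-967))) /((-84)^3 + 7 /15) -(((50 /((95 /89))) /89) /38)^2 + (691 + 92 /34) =779553351953374354807 /1123752280837616213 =693.71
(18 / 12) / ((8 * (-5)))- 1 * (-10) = 9.96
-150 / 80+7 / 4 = -1 / 8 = -0.12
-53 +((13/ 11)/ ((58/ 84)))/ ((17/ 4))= -285235/ 5423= -52.60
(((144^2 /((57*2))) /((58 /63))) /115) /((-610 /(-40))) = 435456 /3865265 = 0.11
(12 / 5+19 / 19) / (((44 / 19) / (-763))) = -246449 / 220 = -1120.22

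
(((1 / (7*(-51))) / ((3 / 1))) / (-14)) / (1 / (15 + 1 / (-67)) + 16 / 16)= 502 / 8029287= 0.00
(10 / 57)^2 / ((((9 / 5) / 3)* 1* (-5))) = -100 / 9747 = -0.01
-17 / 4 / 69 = -17 / 276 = -0.06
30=30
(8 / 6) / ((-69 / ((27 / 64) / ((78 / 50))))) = -25 / 4784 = -0.01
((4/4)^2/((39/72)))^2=576/169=3.41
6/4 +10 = 11.50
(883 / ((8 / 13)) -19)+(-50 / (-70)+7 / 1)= 1423.59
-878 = -878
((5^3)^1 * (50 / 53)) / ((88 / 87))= 271875 / 2332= 116.58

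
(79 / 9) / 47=79 / 423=0.19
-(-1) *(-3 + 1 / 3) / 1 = -8 / 3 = -2.67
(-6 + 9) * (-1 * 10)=-30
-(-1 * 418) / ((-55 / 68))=-2584 / 5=-516.80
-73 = -73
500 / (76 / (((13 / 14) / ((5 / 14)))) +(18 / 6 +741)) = 1625 / 2513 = 0.65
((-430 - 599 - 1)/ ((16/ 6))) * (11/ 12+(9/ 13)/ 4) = -43775/ 104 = -420.91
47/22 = 2.14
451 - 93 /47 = 21104 /47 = 449.02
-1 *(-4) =4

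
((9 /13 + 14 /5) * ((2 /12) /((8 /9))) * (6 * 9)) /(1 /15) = 55161 /104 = 530.39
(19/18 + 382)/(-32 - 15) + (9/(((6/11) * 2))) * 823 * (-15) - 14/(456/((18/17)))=-55665077101/546516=-101854.43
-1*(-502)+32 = 534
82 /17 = 4.82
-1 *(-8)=8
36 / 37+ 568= 21052 / 37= 568.97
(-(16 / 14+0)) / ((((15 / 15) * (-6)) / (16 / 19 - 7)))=-156 / 133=-1.17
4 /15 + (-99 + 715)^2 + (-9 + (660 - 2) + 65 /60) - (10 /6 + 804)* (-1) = 22854721 /60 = 380912.02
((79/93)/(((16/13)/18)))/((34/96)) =18486/527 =35.08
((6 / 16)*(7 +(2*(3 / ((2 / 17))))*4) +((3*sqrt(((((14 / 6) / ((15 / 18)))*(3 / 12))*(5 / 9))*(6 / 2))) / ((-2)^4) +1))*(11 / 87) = 11*sqrt(42) / 2784 +7051 / 696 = 10.16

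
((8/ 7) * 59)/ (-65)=-1.04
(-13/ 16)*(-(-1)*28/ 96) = -91/ 384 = -0.24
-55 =-55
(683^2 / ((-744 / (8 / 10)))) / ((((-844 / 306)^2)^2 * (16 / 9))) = -766881719377227 / 157300998837760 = -4.88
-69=-69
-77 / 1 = -77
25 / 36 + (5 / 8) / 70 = 709 / 1008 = 0.70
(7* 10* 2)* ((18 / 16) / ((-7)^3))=-45 / 98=-0.46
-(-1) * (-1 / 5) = -1 / 5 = -0.20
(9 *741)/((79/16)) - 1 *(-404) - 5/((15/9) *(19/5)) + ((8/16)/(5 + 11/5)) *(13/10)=379113193/216144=1753.98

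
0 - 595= -595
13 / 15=0.87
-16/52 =-4/13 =-0.31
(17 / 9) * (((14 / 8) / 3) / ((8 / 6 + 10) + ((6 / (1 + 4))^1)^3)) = 14875 / 176328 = 0.08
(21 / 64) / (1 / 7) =147 / 64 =2.30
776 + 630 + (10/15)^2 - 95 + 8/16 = 1311.94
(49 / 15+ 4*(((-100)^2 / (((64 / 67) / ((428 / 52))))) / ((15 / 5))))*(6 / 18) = 22403762 / 585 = 38297.03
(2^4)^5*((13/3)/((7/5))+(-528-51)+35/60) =-4222877696/7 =-603268242.29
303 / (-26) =-303 / 26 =-11.65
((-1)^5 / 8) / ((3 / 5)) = -5 / 24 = -0.21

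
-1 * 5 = -5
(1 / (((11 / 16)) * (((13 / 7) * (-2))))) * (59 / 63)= -472 / 1287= -0.37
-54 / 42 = -9 / 7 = -1.29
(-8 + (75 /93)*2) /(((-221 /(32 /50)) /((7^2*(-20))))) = -620928 /34255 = -18.13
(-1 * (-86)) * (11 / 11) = 86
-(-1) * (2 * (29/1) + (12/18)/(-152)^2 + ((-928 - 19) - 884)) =-61445087/34656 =-1773.00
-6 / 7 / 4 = -3 / 14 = -0.21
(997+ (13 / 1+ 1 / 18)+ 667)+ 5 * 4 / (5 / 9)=30835 / 18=1713.06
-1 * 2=-2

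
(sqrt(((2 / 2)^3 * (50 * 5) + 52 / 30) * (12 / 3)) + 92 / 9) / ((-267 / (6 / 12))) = -8 * sqrt(885) / 4005-46 / 2403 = -0.08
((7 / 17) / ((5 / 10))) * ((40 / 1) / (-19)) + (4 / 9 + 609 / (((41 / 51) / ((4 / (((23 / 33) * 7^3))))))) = 1529399552 / 134323749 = 11.39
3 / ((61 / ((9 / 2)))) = 27 / 122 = 0.22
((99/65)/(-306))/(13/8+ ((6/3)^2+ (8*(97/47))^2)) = -8836/493916215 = -0.00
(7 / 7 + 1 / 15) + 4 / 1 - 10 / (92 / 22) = 923 / 345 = 2.68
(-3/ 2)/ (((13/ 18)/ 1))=-27/ 13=-2.08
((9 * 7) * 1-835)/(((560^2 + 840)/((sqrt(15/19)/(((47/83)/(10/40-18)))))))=1137349 * sqrt(285)/280794920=0.07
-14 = -14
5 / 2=2.50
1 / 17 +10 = 171 / 17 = 10.06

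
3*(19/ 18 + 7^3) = 6193/ 6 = 1032.17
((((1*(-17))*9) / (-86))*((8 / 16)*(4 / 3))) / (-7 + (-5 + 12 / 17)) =-289 / 2752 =-0.11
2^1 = 2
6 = 6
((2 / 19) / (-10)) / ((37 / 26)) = -26 / 3515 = -0.01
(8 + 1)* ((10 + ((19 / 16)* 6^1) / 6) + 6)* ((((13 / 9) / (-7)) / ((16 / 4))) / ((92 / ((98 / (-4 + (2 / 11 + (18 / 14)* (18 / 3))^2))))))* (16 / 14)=-21196175 / 127308864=-0.17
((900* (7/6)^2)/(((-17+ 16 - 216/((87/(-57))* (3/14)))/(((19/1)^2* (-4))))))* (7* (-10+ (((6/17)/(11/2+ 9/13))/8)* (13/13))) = 1403028684050/7477093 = 187643.60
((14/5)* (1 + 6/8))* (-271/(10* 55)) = -2.41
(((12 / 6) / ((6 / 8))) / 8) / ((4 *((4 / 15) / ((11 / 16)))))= 0.21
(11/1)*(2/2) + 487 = 498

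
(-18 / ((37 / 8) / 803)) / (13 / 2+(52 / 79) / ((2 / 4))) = -18269856 / 45695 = -399.82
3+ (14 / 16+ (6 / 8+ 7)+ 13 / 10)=12.92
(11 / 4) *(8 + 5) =143 / 4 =35.75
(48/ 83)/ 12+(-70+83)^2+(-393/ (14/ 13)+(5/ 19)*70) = -3917947/ 22078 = -177.46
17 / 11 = 1.55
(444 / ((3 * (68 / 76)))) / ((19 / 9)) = 1332 / 17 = 78.35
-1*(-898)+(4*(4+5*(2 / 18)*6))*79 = 3215.33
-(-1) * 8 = 8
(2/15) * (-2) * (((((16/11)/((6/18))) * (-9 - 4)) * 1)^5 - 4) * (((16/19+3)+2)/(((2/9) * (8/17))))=133892458156365327/15299845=8751229712.22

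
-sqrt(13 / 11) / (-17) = sqrt(143) / 187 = 0.06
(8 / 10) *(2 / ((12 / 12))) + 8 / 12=34 / 15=2.27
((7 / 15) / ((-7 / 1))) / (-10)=1 / 150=0.01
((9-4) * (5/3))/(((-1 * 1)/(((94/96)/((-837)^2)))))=-1175/100881936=-0.00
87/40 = 2.18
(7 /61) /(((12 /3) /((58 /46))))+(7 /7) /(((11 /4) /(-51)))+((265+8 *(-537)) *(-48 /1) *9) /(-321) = -35955463453 /6605324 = -5443.41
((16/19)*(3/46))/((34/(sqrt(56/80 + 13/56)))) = 9*sqrt(2030)/260015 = 0.00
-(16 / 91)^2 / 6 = -128 / 24843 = -0.01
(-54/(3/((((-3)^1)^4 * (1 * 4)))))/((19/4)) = -23328/19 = -1227.79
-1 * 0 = 0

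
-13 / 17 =-0.76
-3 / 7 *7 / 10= -3 / 10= -0.30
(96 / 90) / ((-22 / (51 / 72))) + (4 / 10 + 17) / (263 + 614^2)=-0.03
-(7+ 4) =-11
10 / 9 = 1.11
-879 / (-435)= 293 / 145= 2.02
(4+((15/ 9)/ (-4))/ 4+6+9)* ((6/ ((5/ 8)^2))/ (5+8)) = 7256/ 325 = 22.33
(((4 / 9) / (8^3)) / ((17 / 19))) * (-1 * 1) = -19 / 19584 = -0.00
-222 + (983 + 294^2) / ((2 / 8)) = 349454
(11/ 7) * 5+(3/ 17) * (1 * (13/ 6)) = 1961/ 238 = 8.24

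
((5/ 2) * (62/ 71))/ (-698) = -0.00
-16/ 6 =-8/ 3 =-2.67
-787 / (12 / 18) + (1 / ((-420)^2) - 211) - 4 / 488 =-14973184739 / 10760400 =-1391.51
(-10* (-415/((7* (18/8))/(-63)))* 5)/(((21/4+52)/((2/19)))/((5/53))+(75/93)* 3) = -102920000/7151693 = -14.39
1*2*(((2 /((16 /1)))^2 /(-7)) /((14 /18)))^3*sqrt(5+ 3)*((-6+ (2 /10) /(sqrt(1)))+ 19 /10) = 28431*sqrt(2) /77102448640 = 0.00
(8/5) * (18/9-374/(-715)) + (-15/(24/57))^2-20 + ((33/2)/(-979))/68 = 39437990909/31470400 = 1253.18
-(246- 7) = -239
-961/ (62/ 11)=-341/ 2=-170.50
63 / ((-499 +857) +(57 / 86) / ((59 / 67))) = 319662 / 1820311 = 0.18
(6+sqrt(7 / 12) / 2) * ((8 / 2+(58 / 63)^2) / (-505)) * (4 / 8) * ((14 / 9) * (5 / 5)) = -7696 / 171801 - 962 * sqrt(21) / 1546209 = -0.05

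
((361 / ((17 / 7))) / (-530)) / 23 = -2527 / 207230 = -0.01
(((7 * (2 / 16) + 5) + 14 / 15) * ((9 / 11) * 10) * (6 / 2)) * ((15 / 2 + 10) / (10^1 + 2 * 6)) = 257355 / 1936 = 132.93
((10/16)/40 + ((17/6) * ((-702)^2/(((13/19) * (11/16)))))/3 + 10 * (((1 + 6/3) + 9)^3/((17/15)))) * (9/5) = 108216540819/59840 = 1808431.50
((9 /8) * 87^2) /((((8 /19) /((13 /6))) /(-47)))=-263605563 /128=-2059418.46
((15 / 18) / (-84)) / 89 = -5 / 44856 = -0.00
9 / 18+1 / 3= 5 / 6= 0.83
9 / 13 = 0.69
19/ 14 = 1.36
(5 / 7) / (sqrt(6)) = 5*sqrt(6) / 42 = 0.29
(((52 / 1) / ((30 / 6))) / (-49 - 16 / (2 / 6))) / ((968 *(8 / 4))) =-13 / 234740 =-0.00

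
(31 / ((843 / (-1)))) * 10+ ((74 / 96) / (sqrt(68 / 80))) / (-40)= -310 / 843 -37 * sqrt(85) / 16320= -0.39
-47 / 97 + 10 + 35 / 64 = 62467 / 6208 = 10.06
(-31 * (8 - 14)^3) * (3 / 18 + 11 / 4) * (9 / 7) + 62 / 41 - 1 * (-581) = 1053393 / 41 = 25692.51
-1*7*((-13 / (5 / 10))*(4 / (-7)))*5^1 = -520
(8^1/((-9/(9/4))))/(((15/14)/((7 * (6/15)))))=-392/75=-5.23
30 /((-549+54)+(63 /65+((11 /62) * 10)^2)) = -1873950 /30663007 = -0.06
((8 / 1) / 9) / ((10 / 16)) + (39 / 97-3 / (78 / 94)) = -1.79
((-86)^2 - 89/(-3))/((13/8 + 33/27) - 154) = -534648/10883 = -49.13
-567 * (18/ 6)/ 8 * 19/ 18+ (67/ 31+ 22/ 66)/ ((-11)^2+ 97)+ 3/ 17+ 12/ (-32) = -619349285/ 2757264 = -224.62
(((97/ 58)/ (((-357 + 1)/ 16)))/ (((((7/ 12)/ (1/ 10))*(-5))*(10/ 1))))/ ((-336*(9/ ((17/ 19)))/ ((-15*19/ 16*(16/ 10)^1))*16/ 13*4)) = 21437/ 48564096000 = 0.00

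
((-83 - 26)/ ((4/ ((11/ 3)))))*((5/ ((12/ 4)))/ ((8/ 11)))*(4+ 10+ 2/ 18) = -8375015/ 2592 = -3231.10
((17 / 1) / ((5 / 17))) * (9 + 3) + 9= 3513 / 5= 702.60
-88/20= -22/5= -4.40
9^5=59049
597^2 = 356409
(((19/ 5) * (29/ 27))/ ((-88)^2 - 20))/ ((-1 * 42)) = -551/ 43795080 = -0.00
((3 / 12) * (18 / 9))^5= 1 / 32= 0.03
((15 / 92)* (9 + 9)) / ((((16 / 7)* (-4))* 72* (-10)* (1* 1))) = 21 / 47104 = 0.00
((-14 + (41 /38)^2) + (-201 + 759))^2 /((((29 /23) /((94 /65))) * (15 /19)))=669907164101209 /1551505800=431778.70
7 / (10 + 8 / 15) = 105 / 158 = 0.66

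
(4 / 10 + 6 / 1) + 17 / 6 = 277 / 30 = 9.23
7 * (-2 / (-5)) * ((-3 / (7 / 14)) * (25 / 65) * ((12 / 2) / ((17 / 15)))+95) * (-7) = -358582 / 221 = -1622.54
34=34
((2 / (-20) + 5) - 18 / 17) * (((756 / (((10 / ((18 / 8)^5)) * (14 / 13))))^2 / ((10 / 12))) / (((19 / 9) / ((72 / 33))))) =22721527664569179693 / 291061760000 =78064283.21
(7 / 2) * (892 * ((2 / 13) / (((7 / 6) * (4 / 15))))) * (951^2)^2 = 16416079257836070 / 13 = 1262775327525851.54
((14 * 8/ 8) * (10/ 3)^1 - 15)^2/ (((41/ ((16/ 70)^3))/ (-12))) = -739328/ 210945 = -3.50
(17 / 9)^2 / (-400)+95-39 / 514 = 790339927 / 8326800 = 94.92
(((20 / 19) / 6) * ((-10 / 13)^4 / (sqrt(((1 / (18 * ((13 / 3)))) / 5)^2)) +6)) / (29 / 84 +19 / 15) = 438454800 / 28260011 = 15.52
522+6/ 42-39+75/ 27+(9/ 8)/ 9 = 244967/ 504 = 486.05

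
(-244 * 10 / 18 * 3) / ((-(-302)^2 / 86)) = 26230 / 68403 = 0.38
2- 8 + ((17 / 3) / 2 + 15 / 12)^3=107281 / 1728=62.08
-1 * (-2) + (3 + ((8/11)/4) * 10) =75/11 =6.82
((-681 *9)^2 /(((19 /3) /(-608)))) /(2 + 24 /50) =-45077569200 /31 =-1454115135.48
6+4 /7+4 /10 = 244 /35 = 6.97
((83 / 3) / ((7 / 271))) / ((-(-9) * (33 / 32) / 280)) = 28791040 / 891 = 32313.18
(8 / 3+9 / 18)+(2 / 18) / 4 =115 / 36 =3.19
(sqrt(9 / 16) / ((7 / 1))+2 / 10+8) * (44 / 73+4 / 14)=264001 / 35770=7.38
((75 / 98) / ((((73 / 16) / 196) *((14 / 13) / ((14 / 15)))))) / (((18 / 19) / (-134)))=-2647840 / 657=-4030.20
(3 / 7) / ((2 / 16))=24 / 7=3.43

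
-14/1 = -14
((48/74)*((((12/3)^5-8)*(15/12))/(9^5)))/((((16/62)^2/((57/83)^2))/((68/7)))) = 3745012195/3902156937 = 0.96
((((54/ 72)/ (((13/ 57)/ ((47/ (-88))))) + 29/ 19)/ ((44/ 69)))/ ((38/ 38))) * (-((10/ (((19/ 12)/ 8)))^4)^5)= 4765100473325351489147610545883847721169715200000000000000000000/ 1123451536725676052524818847087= 4241482892277970882606707000000000.00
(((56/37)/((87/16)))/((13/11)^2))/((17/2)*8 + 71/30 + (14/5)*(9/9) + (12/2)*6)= 216832/118775735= 0.00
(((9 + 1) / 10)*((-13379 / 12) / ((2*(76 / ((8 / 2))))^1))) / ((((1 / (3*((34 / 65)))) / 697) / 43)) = -6816694153 / 4940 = -1379897.60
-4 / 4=-1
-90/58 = -45/29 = -1.55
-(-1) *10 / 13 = 10 / 13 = 0.77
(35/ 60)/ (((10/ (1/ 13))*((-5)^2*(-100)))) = -7/ 3900000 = -0.00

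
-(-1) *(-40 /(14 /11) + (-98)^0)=-213 /7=-30.43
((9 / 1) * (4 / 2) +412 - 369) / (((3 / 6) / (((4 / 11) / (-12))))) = -122 / 33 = -3.70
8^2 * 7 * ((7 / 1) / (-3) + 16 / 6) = 149.33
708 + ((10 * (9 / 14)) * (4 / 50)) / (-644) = 7979151 / 11270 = 708.00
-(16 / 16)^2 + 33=32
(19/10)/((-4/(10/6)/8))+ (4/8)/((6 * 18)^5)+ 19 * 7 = 3722297794561/29386561536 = 126.67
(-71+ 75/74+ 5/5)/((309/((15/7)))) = -25525/53354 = -0.48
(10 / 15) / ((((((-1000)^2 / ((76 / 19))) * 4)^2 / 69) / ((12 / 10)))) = 69 / 1250000000000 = 0.00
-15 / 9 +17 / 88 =-389 / 264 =-1.47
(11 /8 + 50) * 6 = 1233 /4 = 308.25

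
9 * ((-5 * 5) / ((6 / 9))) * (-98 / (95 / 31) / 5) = 41013 / 19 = 2158.58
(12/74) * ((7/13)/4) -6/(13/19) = -8415/962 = -8.75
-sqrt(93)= -9.64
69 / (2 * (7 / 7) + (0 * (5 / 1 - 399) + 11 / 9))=621 / 29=21.41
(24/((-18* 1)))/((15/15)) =-4/3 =-1.33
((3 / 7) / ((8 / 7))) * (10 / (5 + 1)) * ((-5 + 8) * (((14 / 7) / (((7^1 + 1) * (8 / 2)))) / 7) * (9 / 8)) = 135 / 7168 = 0.02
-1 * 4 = -4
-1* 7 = -7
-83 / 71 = -1.17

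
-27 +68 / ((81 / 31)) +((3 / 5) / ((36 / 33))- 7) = -12029 / 1620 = -7.43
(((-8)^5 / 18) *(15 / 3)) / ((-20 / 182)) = 745472 / 9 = 82830.22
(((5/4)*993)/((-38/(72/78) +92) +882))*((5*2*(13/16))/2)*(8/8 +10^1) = 10649925/179104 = 59.46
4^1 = 4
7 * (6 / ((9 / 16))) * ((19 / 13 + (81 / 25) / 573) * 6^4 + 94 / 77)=291023719744 / 2048475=142068.48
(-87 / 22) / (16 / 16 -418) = 0.01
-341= -341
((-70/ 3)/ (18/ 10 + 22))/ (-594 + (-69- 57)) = 0.00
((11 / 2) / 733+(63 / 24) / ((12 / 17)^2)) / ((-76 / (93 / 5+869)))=-3295150649 / 53479680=-61.62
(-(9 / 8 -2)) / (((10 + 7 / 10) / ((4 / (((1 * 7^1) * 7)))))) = 5 / 749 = 0.01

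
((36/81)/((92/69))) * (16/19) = 16/57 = 0.28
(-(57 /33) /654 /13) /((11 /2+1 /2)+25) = -19 /2899182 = -0.00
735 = 735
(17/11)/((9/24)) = 136/33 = 4.12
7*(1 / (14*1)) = 1 / 2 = 0.50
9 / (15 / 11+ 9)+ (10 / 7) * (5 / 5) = 611 / 266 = 2.30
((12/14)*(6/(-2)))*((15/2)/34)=-135/238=-0.57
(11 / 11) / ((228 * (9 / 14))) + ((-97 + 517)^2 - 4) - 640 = 180325663 / 1026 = 175756.01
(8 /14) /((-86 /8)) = -16 /301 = -0.05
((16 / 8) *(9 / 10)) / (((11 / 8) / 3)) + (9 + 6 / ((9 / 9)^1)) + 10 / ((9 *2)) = 9644 / 495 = 19.48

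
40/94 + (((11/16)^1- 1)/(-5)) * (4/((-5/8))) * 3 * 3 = -746/235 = -3.17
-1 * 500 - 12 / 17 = -8512 / 17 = -500.71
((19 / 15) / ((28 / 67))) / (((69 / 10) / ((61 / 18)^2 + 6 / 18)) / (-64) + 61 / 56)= 293192 / 104487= 2.81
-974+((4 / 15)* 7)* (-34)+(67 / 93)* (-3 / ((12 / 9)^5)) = -494244343 / 476160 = -1037.98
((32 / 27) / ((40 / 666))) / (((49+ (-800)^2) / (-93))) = -0.00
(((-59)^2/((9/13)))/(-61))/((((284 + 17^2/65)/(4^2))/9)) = -47063120/1143689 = -41.15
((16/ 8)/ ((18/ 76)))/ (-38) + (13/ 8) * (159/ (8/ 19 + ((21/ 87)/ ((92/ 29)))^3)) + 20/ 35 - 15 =235072786481/ 392869323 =598.35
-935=-935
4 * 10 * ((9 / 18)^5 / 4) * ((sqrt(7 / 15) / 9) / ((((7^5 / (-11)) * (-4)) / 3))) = 11 * sqrt(105) / 9680832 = 0.00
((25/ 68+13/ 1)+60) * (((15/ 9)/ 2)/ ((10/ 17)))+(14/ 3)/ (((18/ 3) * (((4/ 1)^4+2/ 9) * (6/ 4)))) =5752429/ 55344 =103.94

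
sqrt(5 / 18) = sqrt(10) / 6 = 0.53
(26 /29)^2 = 676 /841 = 0.80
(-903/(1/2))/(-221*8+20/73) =65919/64522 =1.02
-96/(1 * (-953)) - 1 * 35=-34.90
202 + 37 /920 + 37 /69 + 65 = 738511 /2760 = 267.58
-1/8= -0.12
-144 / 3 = -48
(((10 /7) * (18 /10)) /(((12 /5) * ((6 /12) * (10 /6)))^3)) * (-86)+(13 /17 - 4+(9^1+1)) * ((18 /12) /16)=-102849 /3808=-27.01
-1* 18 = -18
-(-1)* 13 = 13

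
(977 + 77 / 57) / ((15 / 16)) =892256 / 855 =1043.57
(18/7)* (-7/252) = -1/14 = -0.07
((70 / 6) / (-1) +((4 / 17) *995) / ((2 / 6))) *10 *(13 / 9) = 4579250 / 459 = 9976.58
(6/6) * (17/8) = 17/8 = 2.12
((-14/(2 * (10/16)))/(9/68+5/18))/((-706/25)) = 0.97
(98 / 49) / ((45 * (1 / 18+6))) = 4 / 545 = 0.01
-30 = -30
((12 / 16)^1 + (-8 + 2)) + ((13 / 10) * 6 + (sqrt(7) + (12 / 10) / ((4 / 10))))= sqrt(7) + 111 / 20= 8.20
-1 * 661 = -661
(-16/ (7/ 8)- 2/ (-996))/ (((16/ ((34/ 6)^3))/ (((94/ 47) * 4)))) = -313139881/ 188244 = -1663.48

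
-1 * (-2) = 2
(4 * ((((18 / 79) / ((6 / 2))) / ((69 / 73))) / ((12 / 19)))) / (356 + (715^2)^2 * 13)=2774 / 18520115959229931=0.00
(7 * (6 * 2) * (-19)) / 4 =-399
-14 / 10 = -7 / 5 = -1.40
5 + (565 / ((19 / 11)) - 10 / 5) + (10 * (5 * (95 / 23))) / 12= 910661 / 2622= 347.32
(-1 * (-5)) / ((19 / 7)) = 35 / 19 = 1.84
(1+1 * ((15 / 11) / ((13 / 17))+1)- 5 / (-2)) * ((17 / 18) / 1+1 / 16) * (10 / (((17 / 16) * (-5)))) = -86855 / 7293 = -11.91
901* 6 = 5406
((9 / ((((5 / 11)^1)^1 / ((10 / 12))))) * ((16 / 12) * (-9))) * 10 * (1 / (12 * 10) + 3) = -11913 / 2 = -5956.50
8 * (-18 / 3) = -48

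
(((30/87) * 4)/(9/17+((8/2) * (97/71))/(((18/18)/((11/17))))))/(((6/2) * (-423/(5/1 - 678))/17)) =3.06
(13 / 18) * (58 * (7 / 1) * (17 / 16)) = 44863 / 144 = 311.55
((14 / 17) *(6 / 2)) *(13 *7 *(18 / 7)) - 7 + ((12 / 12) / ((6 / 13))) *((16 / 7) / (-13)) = 203753 / 357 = 570.74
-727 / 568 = -1.28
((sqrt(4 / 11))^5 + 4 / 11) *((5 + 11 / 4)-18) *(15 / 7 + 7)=-2624 / 77-20992 *sqrt(11) / 9317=-41.55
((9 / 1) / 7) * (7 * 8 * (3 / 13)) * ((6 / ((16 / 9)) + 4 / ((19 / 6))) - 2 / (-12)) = 19719 / 247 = 79.83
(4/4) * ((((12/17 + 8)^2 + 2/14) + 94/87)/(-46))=-13554841/8096046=-1.67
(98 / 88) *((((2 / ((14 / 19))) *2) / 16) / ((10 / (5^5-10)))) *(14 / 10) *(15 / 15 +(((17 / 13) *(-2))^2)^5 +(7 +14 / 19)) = 2468902.98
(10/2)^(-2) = 1/25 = 0.04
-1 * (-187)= 187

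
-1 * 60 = -60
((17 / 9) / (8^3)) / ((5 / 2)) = 17 / 11520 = 0.00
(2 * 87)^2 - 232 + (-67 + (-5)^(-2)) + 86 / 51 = 38222876 / 1275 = 29978.73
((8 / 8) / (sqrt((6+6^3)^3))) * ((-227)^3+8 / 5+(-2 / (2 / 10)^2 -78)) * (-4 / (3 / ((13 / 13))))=19495349 * sqrt(222) / 61605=4715.11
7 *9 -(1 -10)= 72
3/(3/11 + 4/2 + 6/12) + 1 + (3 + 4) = 554/61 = 9.08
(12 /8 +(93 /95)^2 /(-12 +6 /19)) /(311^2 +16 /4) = 24921 /1699941875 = 0.00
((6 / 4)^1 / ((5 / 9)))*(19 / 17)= 513 / 170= 3.02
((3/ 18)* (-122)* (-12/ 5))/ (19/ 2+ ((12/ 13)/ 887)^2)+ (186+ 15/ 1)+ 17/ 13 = 34064572811634/ 164210510555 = 207.44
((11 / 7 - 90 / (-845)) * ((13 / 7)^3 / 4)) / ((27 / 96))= 206440 / 21609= 9.55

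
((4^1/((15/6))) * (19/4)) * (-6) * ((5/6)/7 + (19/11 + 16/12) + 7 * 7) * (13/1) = -11908858/385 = -30932.10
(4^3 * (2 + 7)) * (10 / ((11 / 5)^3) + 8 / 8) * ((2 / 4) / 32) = 23229 / 1331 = 17.45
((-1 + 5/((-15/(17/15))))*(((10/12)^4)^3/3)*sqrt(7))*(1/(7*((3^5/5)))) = -7568359375*sqrt(7)/49986541172736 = -0.00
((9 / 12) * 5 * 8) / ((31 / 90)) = 2700 / 31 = 87.10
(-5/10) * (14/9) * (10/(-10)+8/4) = -7/9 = -0.78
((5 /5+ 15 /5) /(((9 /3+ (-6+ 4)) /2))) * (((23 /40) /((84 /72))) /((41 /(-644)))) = -12696 /205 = -61.93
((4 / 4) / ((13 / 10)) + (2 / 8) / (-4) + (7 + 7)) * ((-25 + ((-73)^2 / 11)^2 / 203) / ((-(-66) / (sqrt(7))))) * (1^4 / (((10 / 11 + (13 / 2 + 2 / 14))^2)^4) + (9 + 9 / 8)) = 1645779116193742445540734989073759519 * sqrt(7) / 644894017124366405792902339287168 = 6752.00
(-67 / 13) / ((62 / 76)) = -2546 / 403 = -6.32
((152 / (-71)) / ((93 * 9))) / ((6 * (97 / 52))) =-3952 / 17293257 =-0.00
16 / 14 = 8 / 7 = 1.14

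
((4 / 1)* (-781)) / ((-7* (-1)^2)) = 3124 / 7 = 446.29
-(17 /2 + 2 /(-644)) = -1368 /161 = -8.50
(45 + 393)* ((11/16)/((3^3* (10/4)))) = 803/180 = 4.46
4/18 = 2/9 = 0.22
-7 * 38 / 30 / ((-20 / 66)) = 1463 / 50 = 29.26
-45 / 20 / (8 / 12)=-27 / 8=-3.38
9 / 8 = 1.12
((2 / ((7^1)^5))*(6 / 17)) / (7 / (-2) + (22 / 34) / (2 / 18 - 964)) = -208200 / 17353614061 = -0.00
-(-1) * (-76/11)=-76/11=-6.91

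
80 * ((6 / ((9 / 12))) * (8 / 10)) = 512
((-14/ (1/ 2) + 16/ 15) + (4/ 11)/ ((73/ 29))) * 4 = -1290688/ 12045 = -107.16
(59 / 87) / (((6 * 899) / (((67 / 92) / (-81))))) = -3953 / 3497059656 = -0.00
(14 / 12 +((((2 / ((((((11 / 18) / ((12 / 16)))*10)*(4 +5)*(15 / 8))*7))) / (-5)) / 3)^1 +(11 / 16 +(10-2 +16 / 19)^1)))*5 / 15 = 3.57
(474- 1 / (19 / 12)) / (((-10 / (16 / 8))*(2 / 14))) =-62958 / 95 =-662.72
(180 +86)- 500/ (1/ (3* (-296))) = 444266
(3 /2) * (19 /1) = 28.50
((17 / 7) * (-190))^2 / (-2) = -5216450 / 49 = -106458.16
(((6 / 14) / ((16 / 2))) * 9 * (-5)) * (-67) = 9045 / 56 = 161.52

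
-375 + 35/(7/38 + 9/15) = -49225/149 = -330.37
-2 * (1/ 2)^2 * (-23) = 11.50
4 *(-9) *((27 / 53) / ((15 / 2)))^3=-209952 / 18609625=-0.01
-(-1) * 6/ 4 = 3/ 2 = 1.50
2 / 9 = 0.22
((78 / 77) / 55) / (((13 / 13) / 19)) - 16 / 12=-12494 / 12705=-0.98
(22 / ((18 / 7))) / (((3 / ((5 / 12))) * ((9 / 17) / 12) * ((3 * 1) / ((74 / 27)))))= 484330 / 19683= 24.61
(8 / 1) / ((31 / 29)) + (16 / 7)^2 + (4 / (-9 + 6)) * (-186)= 396016 / 1519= 260.71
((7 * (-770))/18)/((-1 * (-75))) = -539/135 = -3.99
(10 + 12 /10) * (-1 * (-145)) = 1624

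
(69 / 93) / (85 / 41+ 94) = 943 / 122109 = 0.01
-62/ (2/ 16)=-496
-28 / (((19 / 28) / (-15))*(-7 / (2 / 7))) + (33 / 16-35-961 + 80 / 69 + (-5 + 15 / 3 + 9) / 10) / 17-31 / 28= -1057317551 / 12480720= -84.72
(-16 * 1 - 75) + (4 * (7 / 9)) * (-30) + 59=-376 / 3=-125.33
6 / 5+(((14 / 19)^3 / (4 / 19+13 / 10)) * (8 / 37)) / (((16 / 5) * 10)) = 3290722 / 2738185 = 1.20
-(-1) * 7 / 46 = 0.15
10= 10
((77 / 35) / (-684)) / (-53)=11 / 181260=0.00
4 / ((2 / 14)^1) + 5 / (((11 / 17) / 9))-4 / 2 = 1051 / 11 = 95.55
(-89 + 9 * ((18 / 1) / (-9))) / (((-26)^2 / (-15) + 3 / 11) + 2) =17655 / 7061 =2.50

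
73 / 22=3.32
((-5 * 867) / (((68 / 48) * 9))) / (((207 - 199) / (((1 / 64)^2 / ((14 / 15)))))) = -1275 / 114688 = -0.01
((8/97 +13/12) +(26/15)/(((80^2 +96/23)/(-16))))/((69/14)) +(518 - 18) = 500.24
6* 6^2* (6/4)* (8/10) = 1296/5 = 259.20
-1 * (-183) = 183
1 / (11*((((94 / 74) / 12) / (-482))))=-413.94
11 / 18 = 0.61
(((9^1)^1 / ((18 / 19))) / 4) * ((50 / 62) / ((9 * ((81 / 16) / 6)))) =1900 / 7533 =0.25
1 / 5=0.20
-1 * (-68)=68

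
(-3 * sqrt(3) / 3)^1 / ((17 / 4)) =-4 * sqrt(3) / 17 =-0.41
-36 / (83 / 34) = -14.75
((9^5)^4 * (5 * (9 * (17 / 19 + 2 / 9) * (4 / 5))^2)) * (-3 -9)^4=147150550149367076400053293056 / 1805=81523850498264308254877170.00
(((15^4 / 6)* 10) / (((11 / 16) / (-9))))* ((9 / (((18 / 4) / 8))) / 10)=-19440000 / 11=-1767272.73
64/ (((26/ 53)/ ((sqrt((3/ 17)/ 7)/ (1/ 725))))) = 1229600*sqrt(357)/ 1547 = 15017.85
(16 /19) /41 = 16 /779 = 0.02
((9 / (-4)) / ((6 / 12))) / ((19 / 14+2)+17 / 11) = -0.92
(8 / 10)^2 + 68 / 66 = 1378 / 825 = 1.67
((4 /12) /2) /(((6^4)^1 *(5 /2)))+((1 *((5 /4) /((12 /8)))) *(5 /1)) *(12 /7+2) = 2106007 /136080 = 15.48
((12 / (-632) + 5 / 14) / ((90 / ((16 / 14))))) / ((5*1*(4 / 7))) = 187 / 124425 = 0.00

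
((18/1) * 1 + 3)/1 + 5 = 26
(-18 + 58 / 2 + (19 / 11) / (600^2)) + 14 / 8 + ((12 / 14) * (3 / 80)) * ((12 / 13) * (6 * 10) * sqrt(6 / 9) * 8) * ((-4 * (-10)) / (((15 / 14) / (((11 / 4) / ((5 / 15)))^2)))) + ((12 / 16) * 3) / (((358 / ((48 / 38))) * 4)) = 171743284619 / 13467960000 + 156816 * sqrt(6) / 13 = 29560.38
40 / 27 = 1.48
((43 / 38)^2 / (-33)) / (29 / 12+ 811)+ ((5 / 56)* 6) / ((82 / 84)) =40560239 / 73916194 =0.55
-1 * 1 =-1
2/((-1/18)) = -36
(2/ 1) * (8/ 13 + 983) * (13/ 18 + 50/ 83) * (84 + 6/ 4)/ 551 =25305473/ 62582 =404.36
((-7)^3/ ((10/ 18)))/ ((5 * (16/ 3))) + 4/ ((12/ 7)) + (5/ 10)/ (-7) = -175481/ 8400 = -20.89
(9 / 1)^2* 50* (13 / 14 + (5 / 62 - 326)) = -285618150 / 217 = -1316212.67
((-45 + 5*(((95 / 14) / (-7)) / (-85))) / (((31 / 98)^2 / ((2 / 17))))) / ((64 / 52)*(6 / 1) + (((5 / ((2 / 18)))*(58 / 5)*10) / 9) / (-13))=47695375 / 33605209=1.42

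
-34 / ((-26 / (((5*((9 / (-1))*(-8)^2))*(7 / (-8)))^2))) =107956800 / 13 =8304369.23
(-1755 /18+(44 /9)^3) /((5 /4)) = 56426 /3645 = 15.48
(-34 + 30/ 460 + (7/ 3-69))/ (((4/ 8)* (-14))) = 13883/ 966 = 14.37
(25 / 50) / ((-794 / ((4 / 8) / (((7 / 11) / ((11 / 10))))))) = -121 / 222320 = -0.00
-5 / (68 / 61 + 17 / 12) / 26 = -1830 / 24089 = -0.08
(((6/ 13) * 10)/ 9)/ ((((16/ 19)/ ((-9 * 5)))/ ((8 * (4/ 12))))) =-950/ 13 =-73.08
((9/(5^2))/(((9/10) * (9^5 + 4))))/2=1/295265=0.00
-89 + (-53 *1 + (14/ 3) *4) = -370/ 3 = -123.33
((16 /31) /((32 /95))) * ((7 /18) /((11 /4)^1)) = 665 /3069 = 0.22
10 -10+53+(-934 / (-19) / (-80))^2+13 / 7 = 55.23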